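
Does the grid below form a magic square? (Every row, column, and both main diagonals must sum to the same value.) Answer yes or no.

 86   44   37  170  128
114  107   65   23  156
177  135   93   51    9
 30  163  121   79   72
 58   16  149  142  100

Row 1: 86 + 44 + 37 + 170 + 128 = 465.
Row 2: 114 + 107 + 65 + 23 + 156 = 465.
Row 3: 177 + 135 + 93 + 51 + 9 = 465.
Row 4: 30 + 163 + 121 + 79 + 72 = 465.
Row 5: 58 + 16 + 149 + 142 + 100 = 465.
Column 1: 86 + 114 + 177 + 30 + 58 = 465.
Column 2: 44 + 107 + 135 + 163 + 16 = 465.
Column 3: 37 + 65 + 93 + 121 + 149 = 465.
Column 4: 170 + 23 + 51 + 79 + 142 = 465.
Column 5: 128 + 156 + 9 + 72 + 100 = 465.
Main diagonal: 86 + 107 + 93 + 79 + 100 = 465.
Anti-diagonal: 128 + 23 + 93 + 163 + 58 = 465.
All lines sum to 465.

Yes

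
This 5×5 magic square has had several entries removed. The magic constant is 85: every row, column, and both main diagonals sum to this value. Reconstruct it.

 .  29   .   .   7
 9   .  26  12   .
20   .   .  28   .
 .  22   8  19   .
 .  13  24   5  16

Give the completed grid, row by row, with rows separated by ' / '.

The remaining cell in row 5 is (5,1) = 85 − 58 = 27.
The remaining cell in column 4 is (1,4) = 85 − 64 = 21.
Using anti-diagonal: 7 + 12 + 22 + 27 + ? → (3,3) = 85 − 68 = 17.
Column 3: 26 + 17 + 8 + 24 + ? = 85, so (1,3) = 10.
Row 1: 29 + 10 + 21 + 7 + ? = 85, so (1,1) = 18.
The remaining cell in column 1 is (4,1) = 85 − 74 = 11.
Using main diagonal: 18 + 17 + 19 + 16 + ? → (2,2) = 85 − 70 = 15.
Row 2 needs 85; the known cells sum to 62, so (2,5) = 23.
Row 4: 11 + 22 + 8 + 19 + ? = 85, so (4,5) = 25.
From column 2, 85 − (29 + 15 + 22 + 13) gives (3,2) = 6.
The remaining cell in column 5 is (3,5) = 85 − 71 = 14.

18 29 10 21 7 / 9 15 26 12 23 / 20 6 17 28 14 / 11 22 8 19 25 / 27 13 24 5 16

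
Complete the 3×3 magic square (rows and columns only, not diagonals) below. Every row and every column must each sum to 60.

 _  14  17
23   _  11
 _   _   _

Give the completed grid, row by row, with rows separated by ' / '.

29 14 17 / 23 26 11 / 8 20 32

The remaining cell in row 1 is (1,1) = 60 − 31 = 29.
Row 2 needs 60; the known cells sum to 34, so (2,2) = 26.
Using column 1: 29 + 23 + ? → (3,1) = 60 − 52 = 8.
Using column 2: 14 + 26 + ? → (3,2) = 60 − 40 = 20.
From column 3, 60 − (17 + 11) gives (3,3) = 32.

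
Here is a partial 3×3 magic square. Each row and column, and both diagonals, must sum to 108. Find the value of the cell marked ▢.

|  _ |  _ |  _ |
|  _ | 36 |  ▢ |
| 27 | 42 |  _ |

Row 3 must total 108; the given cells sum to 69, so (3,3) = 39.
Using column 2: 36 + 42 + ? → (1,2) = 108 − 78 = 30.
Main diagonal needs 108; the known cells sum to 75, so (1,1) = 33.
Using anti-diagonal: 36 + 27 + ? → (1,3) = 108 − 63 = 45.
Column 1 needs 108; the known cells sum to 60, so (2,1) = 48.
The remaining cell in column 3 is (2,3) = 108 − 84 = 24.

24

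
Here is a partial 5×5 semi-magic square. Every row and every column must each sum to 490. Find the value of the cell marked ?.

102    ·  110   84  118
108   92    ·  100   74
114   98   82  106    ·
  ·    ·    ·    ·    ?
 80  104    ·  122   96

112

Row 1 must total 490; the given cells sum to 414, so (1,2) = 76.
Row 2 needs 490; the known cells sum to 374, so (2,3) = 116.
Row 3 needs 490; the known cells sum to 400, so (3,5) = 90.
Using row 5: 80 + 104 + 122 + 96 + ? → (5,3) = 490 − 402 = 88.
From column 1, 490 − (102 + 108 + 114 + 80) gives (4,1) = 86.
Using column 2: 76 + 92 + 98 + 104 + ? → (4,2) = 490 − 370 = 120.
Using column 3: 110 + 116 + 82 + 88 + ? → (4,3) = 490 − 396 = 94.
From column 4, 490 − (84 + 100 + 106 + 122) gives (4,4) = 78.
From column 5, 490 − (118 + 74 + 90 + 96) gives (4,5) = 112.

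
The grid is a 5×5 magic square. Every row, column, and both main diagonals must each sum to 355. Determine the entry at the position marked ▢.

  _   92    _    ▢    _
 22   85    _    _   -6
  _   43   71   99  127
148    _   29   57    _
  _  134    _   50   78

8

Using row 3: 43 + 71 + 99 + 127 + ? → (3,1) = 355 − 340 = 15.
Column 2 needs 355; the known cells sum to 354, so (4,2) = 1.
Main diagonal: 85 + 71 + 57 + 78 + ? = 355, so (1,1) = 64.
The remaining cell in row 4 is (4,5) = 355 − 235 = 120.
Column 1: 64 + 22 + 15 + 148 + ? = 355, so (5,1) = 106.
Column 5: -6 + 127 + 120 + 78 + ? = 355, so (1,5) = 36.
The remaining cell in anti-diagonal is (2,4) = 355 − 214 = 141.
From row 2, 355 − (22 + 85 + 141 + (-6)) gives (2,3) = 113.
Row 5: 106 + 134 + 50 + 78 + ? = 355, so (5,3) = -13.
The remaining cell in column 3 is (1,3) = 355 − 200 = 155.
Column 4 needs 355; the known cells sum to 347, so (1,4) = 8.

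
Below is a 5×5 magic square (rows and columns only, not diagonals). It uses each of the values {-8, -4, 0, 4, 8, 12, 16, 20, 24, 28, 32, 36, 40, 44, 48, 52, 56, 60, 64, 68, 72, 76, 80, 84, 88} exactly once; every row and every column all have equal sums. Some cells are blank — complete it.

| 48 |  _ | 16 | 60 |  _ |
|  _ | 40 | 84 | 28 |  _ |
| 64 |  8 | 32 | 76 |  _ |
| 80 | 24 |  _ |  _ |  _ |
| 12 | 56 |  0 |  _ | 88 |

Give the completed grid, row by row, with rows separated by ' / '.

The 25 entries sum to 1000, so each line sums to 1000/5 = 200.
The remaining cell in row 3 is (3,5) = 200 − 180 = 20.
Using row 5: 12 + 56 + 0 + 88 + ? → (5,4) = 200 − 156 = 44.
From column 1, 200 − (48 + 64 + 80 + 12) gives (2,1) = -4.
The remaining cell in column 2 is (1,2) = 200 − 128 = 72.
Column 3 must total 200; the given cells sum to 132, so (4,3) = 68.
Column 4: 60 + 28 + 76 + 44 + ? = 200, so (4,4) = -8.
Row 1 needs 200; the known cells sum to 196, so (1,5) = 4.
Row 2 needs 200; the known cells sum to 148, so (2,5) = 52.
From row 4, 200 − (80 + 24 + 68 + (-8)) gives (4,5) = 36.

48 72 16 60 4 / -4 40 84 28 52 / 64 8 32 76 20 / 80 24 68 -8 36 / 12 56 0 44 88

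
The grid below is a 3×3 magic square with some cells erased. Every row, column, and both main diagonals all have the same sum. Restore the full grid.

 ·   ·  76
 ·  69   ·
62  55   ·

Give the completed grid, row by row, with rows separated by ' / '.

Anti-diagonal is already complete: 76 + 69 + 62 = 207, so that is the magic constant.
Row 3 must total 207; the given cells sum to 117, so (3,3) = 90.
Column 2 must total 207; the given cells sum to 124, so (1,2) = 83.
The remaining cell in column 3 is (2,3) = 207 − 166 = 41.
Main diagonal needs 207; the known cells sum to 159, so (1,1) = 48.
From row 2, 207 − (69 + 41) gives (2,1) = 97.

48 83 76 / 97 69 41 / 62 55 90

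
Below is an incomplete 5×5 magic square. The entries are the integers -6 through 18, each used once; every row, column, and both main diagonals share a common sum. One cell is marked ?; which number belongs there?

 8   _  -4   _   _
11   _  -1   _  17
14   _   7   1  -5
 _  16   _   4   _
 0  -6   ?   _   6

The entries are -6 through 18, which sum to 150, so each line sums to 150/5 = 30.
Row 3 must total 30; the given cells sum to 17, so (3,2) = 13.
From column 1, 30 − (8 + 11 + 14 + 0) gives (4,1) = -3.
The remaining cell in main diagonal is (2,2) = 30 − 25 = 5.
From row 2, 30 − (11 + 5 + (-1) + 17) gives (2,4) = -2.
Column 2 must total 30; the given cells sum to 28, so (1,2) = 2.
The remaining cell in anti-diagonal is (1,5) = 30 − 21 = 9.
Row 1 needs 30; the known cells sum to 15, so (1,4) = 15.
Column 4: 15 + (-2) + 1 + 4 + ? = 30, so (5,4) = 12.
Using column 5: 9 + 17 + (-5) + 6 + ? → (4,5) = 30 − 27 = 3.
Row 4: -3 + 16 + 4 + 3 + ? = 30, so (4,3) = 10.
From row 5, 30 − (0 + (-6) + 12 + 6) gives (5,3) = 18.

18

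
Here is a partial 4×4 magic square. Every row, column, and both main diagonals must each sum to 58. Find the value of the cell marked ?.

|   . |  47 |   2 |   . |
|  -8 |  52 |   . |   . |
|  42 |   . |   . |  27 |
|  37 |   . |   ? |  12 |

The remaining cell in column 1 is (1,1) = 58 − 71 = -13.
Using main diagonal: -13 + 52 + 12 + ? → (3,3) = 58 − 51 = 7.
The remaining cell in row 1 is (1,4) = 58 − 36 = 22.
Using row 3: 42 + 7 + 27 + ? → (3,2) = 58 − 76 = -18.
From column 2, 58 − (47 + 52 + (-18)) gives (4,2) = -23.
The remaining cell in column 4 is (2,4) = 58 − 61 = -3.
From anti-diagonal, 58 − (22 + (-18) + 37) gives (2,3) = 17.
From row 4, 58 − (37 + (-23) + 12) gives (4,3) = 32.

32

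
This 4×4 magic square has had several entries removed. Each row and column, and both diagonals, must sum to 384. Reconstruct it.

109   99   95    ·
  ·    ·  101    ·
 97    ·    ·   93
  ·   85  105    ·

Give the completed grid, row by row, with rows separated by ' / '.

Using row 1: 109 + 99 + 95 + ? → (1,4) = 384 − 303 = 81.
Column 3 needs 384; the known cells sum to 301, so (3,3) = 83.
Row 3 must total 384; the given cells sum to 273, so (3,2) = 111.
Using column 2: 99 + 111 + 85 + ? → (2,2) = 384 − 295 = 89.
Main diagonal needs 384; the known cells sum to 281, so (4,4) = 103.
Anti-diagonal needs 384; the known cells sum to 293, so (4,1) = 91.
Column 1 needs 384; the known cells sum to 297, so (2,1) = 87.
The remaining cell in column 4 is (2,4) = 384 − 277 = 107.

109 99 95 81 / 87 89 101 107 / 97 111 83 93 / 91 85 105 103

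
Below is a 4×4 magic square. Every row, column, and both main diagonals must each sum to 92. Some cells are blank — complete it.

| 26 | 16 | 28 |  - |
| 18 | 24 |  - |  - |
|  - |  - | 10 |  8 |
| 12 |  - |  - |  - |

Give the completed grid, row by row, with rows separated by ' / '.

26 16 28 22 / 18 24 20 30 / 36 38 10 8 / 12 14 34 32

Row 1 must total 92; the given cells sum to 70, so (1,4) = 22.
Column 1: 26 + 18 + 12 + ? = 92, so (3,1) = 36.
Using main diagonal: 26 + 24 + 10 + ? → (4,4) = 92 − 60 = 32.
Row 3: 36 + 10 + 8 + ? = 92, so (3,2) = 38.
Column 2 needs 92; the known cells sum to 78, so (4,2) = 14.
Using column 4: 22 + 8 + 32 + ? → (2,4) = 92 − 62 = 30.
Anti-diagonal: 22 + 38 + 12 + ? = 92, so (2,3) = 20.
Using row 4: 12 + 14 + 32 + ? → (4,3) = 92 − 58 = 34.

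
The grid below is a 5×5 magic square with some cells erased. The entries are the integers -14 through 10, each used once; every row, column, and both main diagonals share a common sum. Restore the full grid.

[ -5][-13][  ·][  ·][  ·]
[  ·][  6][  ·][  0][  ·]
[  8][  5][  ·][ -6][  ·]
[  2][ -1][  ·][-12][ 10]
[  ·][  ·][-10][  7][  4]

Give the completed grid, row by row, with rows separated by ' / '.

The entries are -14 through 10, which sum to -50, so each line sums to -50/5 = -10.
From row 4, -10 − (2 + (-1) + (-12) + 10) gives (4,3) = -9.
Column 2 needs -10; the known cells sum to -3, so (5,2) = -7.
Column 4: 0 + (-6) + (-12) + 7 + ? = -10, so (1,4) = 1.
Main diagonal needs -10; the known cells sum to -7, so (3,3) = -3.
Row 3 needs -10; the known cells sum to 4, so (3,5) = -14.
Using row 5: -7 + (-10) + 7 + 4 + ? → (5,1) = -10 − (-6) = -4.
Column 1 must total -10; the given cells sum to 1, so (2,1) = -11.
Using anti-diagonal: 0 + (-3) + (-1) + (-4) + ? → (1,5) = -10 − (-8) = -2.
The remaining cell in row 1 is (1,3) = -10 − (-19) = 9.
Using column 3: 9 + (-3) + (-9) + (-10) + ? → (2,3) = -10 − (-13) = 3.
Column 5 needs -10; the known cells sum to -2, so (2,5) = -8.

-5 -13 9 1 -2 / -11 6 3 0 -8 / 8 5 -3 -6 -14 / 2 -1 -9 -12 10 / -4 -7 -10 7 4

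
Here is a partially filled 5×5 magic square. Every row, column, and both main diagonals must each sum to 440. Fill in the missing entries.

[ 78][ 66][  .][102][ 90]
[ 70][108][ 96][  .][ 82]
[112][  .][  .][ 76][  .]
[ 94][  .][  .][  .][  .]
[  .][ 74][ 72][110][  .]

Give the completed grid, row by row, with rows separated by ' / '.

78 66 104 102 90 / 70 108 96 84 82 / 112 100 88 76 64 / 94 92 80 68 106 / 86 74 72 110 98

Row 1 must total 440; the given cells sum to 336, so (1,3) = 104.
The remaining cell in row 2 is (2,4) = 440 − 356 = 84.
Column 1 must total 440; the given cells sum to 354, so (5,1) = 86.
Using column 4: 102 + 84 + 76 + 110 + ? → (4,4) = 440 − 372 = 68.
Row 5 needs 440; the known cells sum to 342, so (5,5) = 98.
The remaining cell in main diagonal is (3,3) = 440 − 352 = 88.
Anti-diagonal needs 440; the known cells sum to 348, so (4,2) = 92.
Column 2 must total 440; the given cells sum to 340, so (3,2) = 100.
Column 3 needs 440; the known cells sum to 360, so (4,3) = 80.
Row 3 must total 440; the given cells sum to 376, so (3,5) = 64.
The remaining cell in row 4 is (4,5) = 440 − 334 = 106.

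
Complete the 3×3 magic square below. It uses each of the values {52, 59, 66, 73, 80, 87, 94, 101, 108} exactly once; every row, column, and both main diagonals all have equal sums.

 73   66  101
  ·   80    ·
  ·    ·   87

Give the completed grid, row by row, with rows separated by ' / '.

73 66 101 / 108 80 52 / 59 94 87

The 9 entries sum to 720, so each line sums to 720/3 = 240.
From column 2, 240 − (66 + 80) gives (3,2) = 94.
Column 3 must total 240; the given cells sum to 188, so (2,3) = 52.
Anti-diagonal needs 240; the known cells sum to 181, so (3,1) = 59.
Row 2 needs 240; the known cells sum to 132, so (2,1) = 108.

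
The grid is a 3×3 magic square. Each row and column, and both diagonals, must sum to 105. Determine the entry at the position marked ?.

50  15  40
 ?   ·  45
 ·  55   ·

Column 2 must total 105; the given cells sum to 70, so (2,2) = 35.
Using column 3: 40 + 45 + ? → (3,3) = 105 − 85 = 20.
Anti-diagonal needs 105; the known cells sum to 75, so (3,1) = 30.
Row 2: 35 + 45 + ? = 105, so (2,1) = 25.

25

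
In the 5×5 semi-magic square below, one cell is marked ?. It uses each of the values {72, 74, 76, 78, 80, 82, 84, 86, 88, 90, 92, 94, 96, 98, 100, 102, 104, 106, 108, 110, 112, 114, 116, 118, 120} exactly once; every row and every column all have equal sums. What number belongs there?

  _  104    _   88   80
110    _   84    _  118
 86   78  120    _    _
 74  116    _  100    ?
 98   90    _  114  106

82

The 25 entries sum to 2400, so each line sums to 2400/5 = 480.
Row 5 must total 480; the given cells sum to 408, so (5,3) = 72.
Column 1 must total 480; the given cells sum to 368, so (1,1) = 112.
Column 2: 104 + 78 + 116 + 90 + ? = 480, so (2,2) = 92.
The remaining cell in row 1 is (1,3) = 480 − 384 = 96.
Row 2 needs 480; the known cells sum to 404, so (2,4) = 76.
From column 3, 480 − (96 + 84 + 120 + 72) gives (4,3) = 108.
Column 4 needs 480; the known cells sum to 378, so (3,4) = 102.
The remaining cell in row 3 is (3,5) = 480 − 386 = 94.
Row 4 needs 480; the known cells sum to 398, so (4,5) = 82.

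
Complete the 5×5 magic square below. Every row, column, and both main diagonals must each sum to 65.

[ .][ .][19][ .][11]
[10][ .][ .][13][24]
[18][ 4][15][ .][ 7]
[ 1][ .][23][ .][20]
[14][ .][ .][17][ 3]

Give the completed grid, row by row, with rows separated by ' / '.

22 8 19 5 11 / 10 16 2 13 24 / 18 4 15 21 7 / 1 12 23 9 20 / 14 25 6 17 3

Row 3: 18 + 4 + 15 + 7 + ? = 65, so (3,4) = 21.
Column 1 needs 65; the known cells sum to 43, so (1,1) = 22.
Anti-diagonal must total 65; the given cells sum to 53, so (4,2) = 12.
From row 4, 65 − (1 + 12 + 23 + 20) gives (4,4) = 9.
Column 4 needs 65; the known cells sum to 60, so (1,4) = 5.
The remaining cell in main diagonal is (2,2) = 65 − 49 = 16.
Row 1: 22 + 19 + 5 + 11 + ? = 65, so (1,2) = 8.
From row 2, 65 − (10 + 16 + 13 + 24) gives (2,3) = 2.
Column 2 needs 65; the known cells sum to 40, so (5,2) = 25.
Column 3 needs 65; the known cells sum to 59, so (5,3) = 6.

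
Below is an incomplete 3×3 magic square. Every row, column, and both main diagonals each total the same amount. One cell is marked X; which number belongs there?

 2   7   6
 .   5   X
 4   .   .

1

Row 1 is complete and sums to 15; that is the magic constant.
Column 1: 2 + 4 + ? = 15, so (2,1) = 9.
The remaining cell in column 2 is (3,2) = 15 − 12 = 3.
From main diagonal, 15 − (2 + 5) gives (3,3) = 8.
Row 2: 9 + 5 + ? = 15, so (2,3) = 1.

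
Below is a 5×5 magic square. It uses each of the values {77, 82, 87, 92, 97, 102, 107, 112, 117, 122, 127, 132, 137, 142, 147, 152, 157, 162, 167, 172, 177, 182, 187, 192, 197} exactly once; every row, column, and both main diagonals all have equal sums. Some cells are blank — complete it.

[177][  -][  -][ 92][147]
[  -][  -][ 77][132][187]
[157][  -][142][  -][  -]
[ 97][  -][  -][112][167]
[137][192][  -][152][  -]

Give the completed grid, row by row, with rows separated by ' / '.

177 107 162 92 147 / 117 172 77 132 187 / 157 87 142 197 102 / 97 127 182 112 167 / 137 192 122 152 82

The 25 entries sum to 3425, so each line sums to 3425/5 = 685.
Column 1 needs 685; the known cells sum to 568, so (2,1) = 117.
Column 4 needs 685; the known cells sum to 488, so (3,4) = 197.
From anti-diagonal, 685 − (147 + 132 + 142 + 137) gives (4,2) = 127.
The remaining cell in row 2 is (2,2) = 685 − 513 = 172.
Row 4: 97 + 127 + 112 + 167 + ? = 685, so (4,3) = 182.
Main diagonal needs 685; the known cells sum to 603, so (5,5) = 82.
Row 5 needs 685; the known cells sum to 563, so (5,3) = 122.
Using column 3: 77 + 142 + 182 + 122 + ? → (1,3) = 685 − 523 = 162.
From column 5, 685 − (147 + 187 + 167 + 82) gives (3,5) = 102.
Row 1 must total 685; the given cells sum to 578, so (1,2) = 107.
The remaining cell in row 3 is (3,2) = 685 − 598 = 87.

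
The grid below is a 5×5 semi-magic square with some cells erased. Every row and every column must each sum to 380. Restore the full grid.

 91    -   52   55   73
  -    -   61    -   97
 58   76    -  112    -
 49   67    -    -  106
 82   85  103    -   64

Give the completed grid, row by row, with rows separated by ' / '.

91 109 52 55 73 / 100 43 61 79 97 / 58 76 94 112 40 / 49 67 70 88 106 / 82 85 103 46 64

Using row 1: 91 + 52 + 55 + 73 + ? → (1,2) = 380 − 271 = 109.
Using row 5: 82 + 85 + 103 + 64 + ? → (5,4) = 380 − 334 = 46.
Column 1 needs 380; the known cells sum to 280, so (2,1) = 100.
The remaining cell in column 2 is (2,2) = 380 − 337 = 43.
Column 5 needs 380; the known cells sum to 340, so (3,5) = 40.
Using row 2: 100 + 43 + 61 + 97 + ? → (2,4) = 380 − 301 = 79.
Row 3 must total 380; the given cells sum to 286, so (3,3) = 94.
Using column 3: 52 + 61 + 94 + 103 + ? → (4,3) = 380 − 310 = 70.
Column 4 needs 380; the known cells sum to 292, so (4,4) = 88.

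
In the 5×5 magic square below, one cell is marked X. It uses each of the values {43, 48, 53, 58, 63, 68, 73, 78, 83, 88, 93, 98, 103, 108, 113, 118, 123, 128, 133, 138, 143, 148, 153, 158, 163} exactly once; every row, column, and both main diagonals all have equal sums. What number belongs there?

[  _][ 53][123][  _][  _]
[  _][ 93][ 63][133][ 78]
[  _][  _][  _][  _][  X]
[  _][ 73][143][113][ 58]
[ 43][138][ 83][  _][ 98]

118

The 25 entries sum to 2575, so each line sums to 2575/5 = 515.
Using row 2: 93 + 63 + 133 + 78 + ? → (2,1) = 515 − 367 = 148.
From row 4, 515 − (73 + 143 + 113 + 58) gives (4,1) = 128.
Row 5: 43 + 138 + 83 + 98 + ? = 515, so (5,4) = 153.
The remaining cell in column 2 is (3,2) = 515 − 357 = 158.
From column 3, 515 − (123 + 63 + 143 + 83) gives (3,3) = 103.
From main diagonal, 515 − (93 + 103 + 113 + 98) gives (1,1) = 108.
The remaining cell in anti-diagonal is (1,5) = 515 − 352 = 163.
Row 1 must total 515; the given cells sum to 447, so (1,4) = 68.
Column 1: 108 + 148 + 128 + 43 + ? = 515, so (3,1) = 88.
The remaining cell in column 4 is (3,4) = 515 − 467 = 48.
Column 5 needs 515; the known cells sum to 397, so (3,5) = 118.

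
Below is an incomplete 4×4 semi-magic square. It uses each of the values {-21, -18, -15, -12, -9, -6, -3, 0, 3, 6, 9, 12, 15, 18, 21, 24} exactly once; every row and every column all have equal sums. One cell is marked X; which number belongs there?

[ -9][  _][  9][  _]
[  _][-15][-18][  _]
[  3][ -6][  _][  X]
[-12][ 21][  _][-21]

12

The 16 entries sum to 24, so each line sums to 24/4 = 6.
Row 4 must total 6; the given cells sum to -12, so (4,3) = 18.
Column 1: -9 + 3 + (-12) + ? = 6, so (2,1) = 24.
The remaining cell in column 2 is (1,2) = 6 − 0 = 6.
The remaining cell in column 3 is (3,3) = 6 − 9 = -3.
Using row 1: -9 + 6 + 9 + ? → (1,4) = 6 − 6 = 0.
Row 2 must total 6; the given cells sum to -9, so (2,4) = 15.
Row 3 needs 6; the known cells sum to -6, so (3,4) = 12.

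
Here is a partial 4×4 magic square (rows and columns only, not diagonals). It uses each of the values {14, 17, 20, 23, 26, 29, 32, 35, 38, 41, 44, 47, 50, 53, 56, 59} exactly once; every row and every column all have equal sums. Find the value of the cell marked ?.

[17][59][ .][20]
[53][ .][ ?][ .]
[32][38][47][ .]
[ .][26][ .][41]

The 16 entries sum to 584, so each line sums to 584/4 = 146.
Row 1: 17 + 59 + 20 + ? = 146, so (1,3) = 50.
Row 3: 32 + 38 + 47 + ? = 146, so (3,4) = 29.
The remaining cell in column 1 is (4,1) = 146 − 102 = 44.
Column 2 needs 146; the known cells sum to 123, so (2,2) = 23.
From column 4, 146 − (20 + 29 + 41) gives (2,4) = 56.
The remaining cell in row 2 is (2,3) = 146 − 132 = 14.

14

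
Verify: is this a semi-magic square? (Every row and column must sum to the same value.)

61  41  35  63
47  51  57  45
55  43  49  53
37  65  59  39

Yes

Row 1: 61 + 41 + 35 + 63 = 200.
Row 2: 47 + 51 + 57 + 45 = 200.
Row 3: 55 + 43 + 49 + 53 = 200.
Row 4: 37 + 65 + 59 + 39 = 200.
Column 1: 61 + 47 + 55 + 37 = 200.
Column 2: 41 + 51 + 43 + 65 = 200.
Column 3: 35 + 57 + 49 + 59 = 200.
Column 4: 63 + 45 + 53 + 39 = 200.
All lines sum to 200.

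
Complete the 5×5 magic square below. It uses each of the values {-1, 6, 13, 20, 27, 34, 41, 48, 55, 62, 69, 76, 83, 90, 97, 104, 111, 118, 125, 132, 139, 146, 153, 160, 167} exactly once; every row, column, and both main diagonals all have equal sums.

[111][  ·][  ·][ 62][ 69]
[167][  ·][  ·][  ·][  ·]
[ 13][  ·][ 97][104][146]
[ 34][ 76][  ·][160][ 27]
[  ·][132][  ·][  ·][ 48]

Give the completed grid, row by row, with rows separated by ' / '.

111 153 20 62 69 / 167 -1 41 83 125 / 13 55 97 104 146 / 34 76 118 160 27 / 90 132 139 6 48

The 25 entries sum to 2075, so each line sums to 2075/5 = 415.
Row 3: 13 + 97 + 104 + 146 + ? = 415, so (3,2) = 55.
Row 4 must total 415; the given cells sum to 297, so (4,3) = 118.
From column 1, 415 − (111 + 167 + 13 + 34) gives (5,1) = 90.
Column 5 must total 415; the given cells sum to 290, so (2,5) = 125.
Main diagonal must total 415; the given cells sum to 416, so (2,2) = -1.
Using anti-diagonal: 69 + 97 + 76 + 90 + ? → (2,4) = 415 − 332 = 83.
From row 2, 415 − (167 + (-1) + 83 + 125) gives (2,3) = 41.
From column 2, 415 − (-1 + 55 + 76 + 132) gives (1,2) = 153.
The remaining cell in column 4 is (5,4) = 415 − 409 = 6.
Using row 1: 111 + 153 + 62 + 69 + ? → (1,3) = 415 − 395 = 20.
From row 5, 415 − (90 + 132 + 6 + 48) gives (5,3) = 139.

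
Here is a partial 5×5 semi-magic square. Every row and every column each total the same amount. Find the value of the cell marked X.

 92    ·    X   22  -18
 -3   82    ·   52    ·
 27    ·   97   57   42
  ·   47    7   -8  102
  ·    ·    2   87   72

Column 4 is complete and sums to 210; that is the magic constant.
Row 3: 27 + 97 + 57 + 42 + ? = 210, so (3,2) = -13.
Row 4: 47 + 7 + (-8) + 102 + ? = 210, so (4,1) = 62.
The remaining cell in column 1 is (5,1) = 210 − 178 = 32.
Column 5 must total 210; the given cells sum to 198, so (2,5) = 12.
Row 2 must total 210; the given cells sum to 143, so (2,3) = 67.
The remaining cell in row 5 is (5,2) = 210 − 193 = 17.
The remaining cell in column 2 is (1,2) = 210 − 133 = 77.
The remaining cell in column 3 is (1,3) = 210 − 173 = 37.

37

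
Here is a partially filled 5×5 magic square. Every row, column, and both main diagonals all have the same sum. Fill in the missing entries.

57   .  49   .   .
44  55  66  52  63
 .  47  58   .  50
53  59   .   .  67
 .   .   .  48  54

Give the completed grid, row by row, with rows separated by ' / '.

Row 2 is already complete: 44 + 55 + 66 + 52 + 63 = 280, so that is the magic constant.
From column 5, 280 − (63 + 50 + 67 + 54) gives (1,5) = 46.
The remaining cell in main diagonal is (4,4) = 280 − 224 = 56.
From anti-diagonal, 280 − (46 + 52 + 58 + 59) gives (5,1) = 65.
From row 4, 280 − (53 + 59 + 56 + 67) gives (4,3) = 45.
The remaining cell in column 1 is (3,1) = 280 − 219 = 61.
Column 3 must total 280; the given cells sum to 218, so (5,3) = 62.
Row 3: 61 + 47 + 58 + 50 + ? = 280, so (3,4) = 64.
Row 5 needs 280; the known cells sum to 229, so (5,2) = 51.
Column 2: 55 + 47 + 59 + 51 + ? = 280, so (1,2) = 68.
The remaining cell in column 4 is (1,4) = 280 − 220 = 60.

57 68 49 60 46 / 44 55 66 52 63 / 61 47 58 64 50 / 53 59 45 56 67 / 65 51 62 48 54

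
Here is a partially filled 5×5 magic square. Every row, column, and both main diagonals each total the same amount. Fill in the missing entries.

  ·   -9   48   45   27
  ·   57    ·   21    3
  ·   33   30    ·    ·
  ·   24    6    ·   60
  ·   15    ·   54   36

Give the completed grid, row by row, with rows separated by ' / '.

9 -9 48 45 27 / 0 57 39 21 3 / 51 33 30 12 -6 / 42 24 6 -12 60 / 18 15 -3 54 36

Column 2 is already complete: -9 + 57 + 33 + 24 + 15 = 120, so that is the magic constant.
Using row 1: -9 + 48 + 45 + 27 + ? → (1,1) = 120 − 111 = 9.
Column 5 must total 120; the given cells sum to 126, so (3,5) = -6.
Using main diagonal: 9 + 57 + 30 + 36 + ? → (4,4) = 120 − 132 = -12.
The remaining cell in anti-diagonal is (5,1) = 120 − 102 = 18.
Row 4 needs 120; the known cells sum to 78, so (4,1) = 42.
Row 5 must total 120; the given cells sum to 123, so (5,3) = -3.
Column 3 must total 120; the given cells sum to 81, so (2,3) = 39.
The remaining cell in column 4 is (3,4) = 120 − 108 = 12.
Row 2 must total 120; the given cells sum to 120, so (2,1) = 0.
From row 3, 120 − (33 + 30 + 12 + (-6)) gives (3,1) = 51.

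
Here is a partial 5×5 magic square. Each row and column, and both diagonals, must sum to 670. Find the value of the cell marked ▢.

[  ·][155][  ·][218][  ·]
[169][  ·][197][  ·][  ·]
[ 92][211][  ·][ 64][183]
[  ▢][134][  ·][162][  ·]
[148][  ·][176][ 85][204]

190

The remaining cell in row 3 is (3,3) = 670 − 550 = 120.
Row 5 must total 670; the given cells sum to 613, so (5,2) = 57.
The remaining cell in column 2 is (2,2) = 670 − 557 = 113.
Column 4: 218 + 64 + 162 + 85 + ? = 670, so (2,4) = 141.
Main diagonal: 113 + 120 + 162 + 204 + ? = 670, so (1,1) = 71.
From anti-diagonal, 670 − (141 + 120 + 134 + 148) gives (1,5) = 127.
Row 1 needs 670; the known cells sum to 571, so (1,3) = 99.
From row 2, 670 − (169 + 113 + 197 + 141) gives (2,5) = 50.
Column 1: 71 + 169 + 92 + 148 + ? = 670, so (4,1) = 190.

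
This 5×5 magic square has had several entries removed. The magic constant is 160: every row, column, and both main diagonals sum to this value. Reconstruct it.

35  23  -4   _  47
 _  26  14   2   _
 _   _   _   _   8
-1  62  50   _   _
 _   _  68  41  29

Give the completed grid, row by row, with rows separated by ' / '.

Row 1 must total 160; the given cells sum to 101, so (1,4) = 59.
Column 3: -4 + 14 + 50 + 68 + ? = 160, so (3,3) = 32.
Main diagonal: 35 + 26 + 32 + 29 + ? = 160, so (4,4) = 38.
Using anti-diagonal: 47 + 2 + 32 + 62 + ? → (5,1) = 160 − 143 = 17.
The remaining cell in row 4 is (4,5) = 160 − 149 = 11.
Row 5 must total 160; the given cells sum to 155, so (5,2) = 5.
Column 2 needs 160; the known cells sum to 116, so (3,2) = 44.
Column 4: 59 + 2 + 38 + 41 + ? = 160, so (3,4) = 20.
From column 5, 160 − (47 + 8 + 11 + 29) gives (2,5) = 65.
Using row 2: 26 + 14 + 2 + 65 + ? → (2,1) = 160 − 107 = 53.
Row 3 must total 160; the given cells sum to 104, so (3,1) = 56.

35 23 -4 59 47 / 53 26 14 2 65 / 56 44 32 20 8 / -1 62 50 38 11 / 17 5 68 41 29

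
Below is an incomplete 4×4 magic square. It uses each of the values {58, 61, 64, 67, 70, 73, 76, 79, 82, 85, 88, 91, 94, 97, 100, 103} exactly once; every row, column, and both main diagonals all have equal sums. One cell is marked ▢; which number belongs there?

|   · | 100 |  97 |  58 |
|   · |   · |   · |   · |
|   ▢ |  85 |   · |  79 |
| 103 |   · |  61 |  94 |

70

The 16 entries sum to 1288, so each line sums to 1288/4 = 322.
The remaining cell in row 1 is (1,1) = 322 − 255 = 67.
Row 4: 103 + 61 + 94 + ? = 322, so (4,2) = 64.
Using column 2: 100 + 85 + 64 + ? → (2,2) = 322 − 249 = 73.
Column 4 must total 322; the given cells sum to 231, so (2,4) = 91.
Main diagonal needs 322; the known cells sum to 234, so (3,3) = 88.
Using anti-diagonal: 58 + 85 + 103 + ? → (2,3) = 322 − 246 = 76.
Row 2 must total 322; the given cells sum to 240, so (2,1) = 82.
Row 3 must total 322; the given cells sum to 252, so (3,1) = 70.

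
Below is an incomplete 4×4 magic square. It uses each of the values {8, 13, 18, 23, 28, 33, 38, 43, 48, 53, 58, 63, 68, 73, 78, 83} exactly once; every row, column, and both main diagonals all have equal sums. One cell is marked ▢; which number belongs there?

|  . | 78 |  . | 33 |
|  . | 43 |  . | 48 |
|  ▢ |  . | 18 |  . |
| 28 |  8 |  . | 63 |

The 16 entries sum to 728, so each line sums to 728/4 = 182.
Using row 4: 28 + 8 + 63 + ? → (4,3) = 182 − 99 = 83.
Column 2: 78 + 43 + 8 + ? = 182, so (3,2) = 53.
The remaining cell in column 4 is (3,4) = 182 − 144 = 38.
The remaining cell in main diagonal is (1,1) = 182 − 124 = 58.
The remaining cell in anti-diagonal is (2,3) = 182 − 114 = 68.
From row 1, 182 − (58 + 78 + 33) gives (1,3) = 13.
Using row 2: 43 + 68 + 48 + ? → (2,1) = 182 − 159 = 23.
Row 3: 53 + 18 + 38 + ? = 182, so (3,1) = 73.

73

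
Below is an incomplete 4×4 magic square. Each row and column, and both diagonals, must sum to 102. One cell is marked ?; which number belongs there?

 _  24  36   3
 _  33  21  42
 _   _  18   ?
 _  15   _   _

Row 1 must total 102; the given cells sum to 63, so (1,1) = 39.
From row 2, 102 − (33 + 21 + 42) gives (2,1) = 6.
The remaining cell in column 2 is (3,2) = 102 − 72 = 30.
From column 3, 102 − (36 + 21 + 18) gives (4,3) = 27.
The remaining cell in main diagonal is (4,4) = 102 − 90 = 12.
Anti-diagonal: 3 + 21 + 30 + ? = 102, so (4,1) = 48.
Column 1 must total 102; the given cells sum to 93, so (3,1) = 9.
Column 4: 3 + 42 + 12 + ? = 102, so (3,4) = 45.

45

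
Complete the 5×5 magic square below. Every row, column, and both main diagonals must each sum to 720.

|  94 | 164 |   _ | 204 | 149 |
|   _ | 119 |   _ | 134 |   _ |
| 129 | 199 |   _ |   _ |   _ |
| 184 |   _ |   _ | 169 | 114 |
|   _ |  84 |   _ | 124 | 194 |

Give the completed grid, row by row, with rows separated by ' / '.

Using row 1: 94 + 164 + 204 + 149 + ? → (1,3) = 720 − 611 = 109.
Column 2: 164 + 119 + 199 + 84 + ? = 720, so (4,2) = 154.
Column 4: 204 + 134 + 169 + 124 + ? = 720, so (3,4) = 89.
Main diagonal needs 720; the known cells sum to 576, so (3,3) = 144.
Anti-diagonal: 149 + 134 + 144 + 154 + ? = 720, so (5,1) = 139.
Using row 3: 129 + 199 + 144 + 89 + ? → (3,5) = 720 − 561 = 159.
The remaining cell in row 4 is (4,3) = 720 − 621 = 99.
Row 5: 139 + 84 + 124 + 194 + ? = 720, so (5,3) = 179.
Column 1: 94 + 129 + 184 + 139 + ? = 720, so (2,1) = 174.
The remaining cell in column 3 is (2,3) = 720 − 531 = 189.
Using column 5: 149 + 159 + 114 + 194 + ? → (2,5) = 720 − 616 = 104.

94 164 109 204 149 / 174 119 189 134 104 / 129 199 144 89 159 / 184 154 99 169 114 / 139 84 179 124 194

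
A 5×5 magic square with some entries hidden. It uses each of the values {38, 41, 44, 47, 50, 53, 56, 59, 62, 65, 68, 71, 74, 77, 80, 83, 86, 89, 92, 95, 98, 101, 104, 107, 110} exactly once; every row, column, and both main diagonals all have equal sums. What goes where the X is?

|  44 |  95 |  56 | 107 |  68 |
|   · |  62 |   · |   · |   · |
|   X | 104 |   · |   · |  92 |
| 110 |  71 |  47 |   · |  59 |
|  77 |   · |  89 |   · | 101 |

53

The 25 entries sum to 1850, so each line sums to 1850/5 = 370.
The remaining cell in row 4 is (4,4) = 370 − 287 = 83.
Using column 2: 95 + 62 + 104 + 71 + ? → (5,2) = 370 − 332 = 38.
Column 5 must total 370; the given cells sum to 320, so (2,5) = 50.
The remaining cell in main diagonal is (3,3) = 370 − 290 = 80.
Anti-diagonal: 68 + 80 + 71 + 77 + ? = 370, so (2,4) = 74.
Row 5: 77 + 38 + 89 + 101 + ? = 370, so (5,4) = 65.
Column 3 needs 370; the known cells sum to 272, so (2,3) = 98.
The remaining cell in column 4 is (3,4) = 370 − 329 = 41.
Using row 2: 62 + 98 + 74 + 50 + ? → (2,1) = 370 − 284 = 86.
Using row 3: 104 + 80 + 41 + 92 + ? → (3,1) = 370 − 317 = 53.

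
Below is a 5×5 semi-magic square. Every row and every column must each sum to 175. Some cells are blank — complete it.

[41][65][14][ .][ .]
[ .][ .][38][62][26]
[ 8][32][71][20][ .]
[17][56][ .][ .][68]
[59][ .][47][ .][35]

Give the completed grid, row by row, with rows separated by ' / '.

41 65 14 53 2 / 50 -1 38 62 26 / 8 32 71 20 44 / 17 56 5 29 68 / 59 23 47 11 35

From row 3, 175 − (8 + 32 + 71 + 20) gives (3,5) = 44.
The remaining cell in column 1 is (2,1) = 175 − 125 = 50.
Using column 3: 14 + 38 + 71 + 47 + ? → (4,3) = 175 − 170 = 5.
Column 5: 26 + 44 + 68 + 35 + ? = 175, so (1,5) = 2.
Row 1: 41 + 65 + 14 + 2 + ? = 175, so (1,4) = 53.
Using row 2: 50 + 38 + 62 + 26 + ? → (2,2) = 175 − 176 = -1.
Row 4 must total 175; the given cells sum to 146, so (4,4) = 29.
Column 2: 65 + (-1) + 32 + 56 + ? = 175, so (5,2) = 23.
Column 4: 53 + 62 + 20 + 29 + ? = 175, so (5,4) = 11.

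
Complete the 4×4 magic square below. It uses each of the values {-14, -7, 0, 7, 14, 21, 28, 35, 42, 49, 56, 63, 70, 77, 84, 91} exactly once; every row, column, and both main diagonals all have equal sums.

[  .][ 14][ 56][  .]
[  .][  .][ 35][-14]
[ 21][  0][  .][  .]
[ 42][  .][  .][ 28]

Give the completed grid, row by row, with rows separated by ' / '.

The 16 entries sum to 616, so each line sums to 616/4 = 154.
From anti-diagonal, 154 − (35 + 0 + 42) gives (1,4) = 77.
From row 1, 154 − (14 + 56 + 77) gives (1,1) = 7.
From column 1, 154 − (7 + 21 + 42) gives (2,1) = 84.
From column 4, 154 − (77 + (-14) + 28) gives (3,4) = 63.
From row 2, 154 − (84 + 35 + (-14)) gives (2,2) = 49.
Row 3 needs 154; the known cells sum to 84, so (3,3) = 70.
Using column 2: 14 + 49 + 0 + ? → (4,2) = 154 − 63 = 91.
Column 3 must total 154; the given cells sum to 161, so (4,3) = -7.

7 14 56 77 / 84 49 35 -14 / 21 0 70 63 / 42 91 -7 28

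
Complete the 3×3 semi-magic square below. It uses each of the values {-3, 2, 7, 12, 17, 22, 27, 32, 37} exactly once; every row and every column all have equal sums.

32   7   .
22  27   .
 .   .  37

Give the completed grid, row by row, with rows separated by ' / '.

32 7 12 / 22 27 2 / -3 17 37

The 9 entries sum to 153, so each line sums to 153/3 = 51.
Row 1: 32 + 7 + ? = 51, so (1,3) = 12.
From row 2, 51 − (22 + 27) gives (2,3) = 2.
Column 1: 32 + 22 + ? = 51, so (3,1) = -3.
Column 2 must total 51; the given cells sum to 34, so (3,2) = 17.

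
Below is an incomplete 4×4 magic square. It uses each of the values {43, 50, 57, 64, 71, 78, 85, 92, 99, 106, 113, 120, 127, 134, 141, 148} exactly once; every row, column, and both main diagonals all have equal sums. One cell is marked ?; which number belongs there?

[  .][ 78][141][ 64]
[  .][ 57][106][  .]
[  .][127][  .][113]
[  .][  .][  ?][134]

The 16 entries sum to 1528, so each line sums to 1528/4 = 382.
The remaining cell in row 1 is (1,1) = 382 − 283 = 99.
Column 2 must total 382; the given cells sum to 262, so (4,2) = 120.
Column 4: 64 + 113 + 134 + ? = 382, so (2,4) = 71.
The remaining cell in main diagonal is (3,3) = 382 − 290 = 92.
Anti-diagonal must total 382; the given cells sum to 297, so (4,1) = 85.
From row 2, 382 − (57 + 106 + 71) gives (2,1) = 148.
Row 3 must total 382; the given cells sum to 332, so (3,1) = 50.
Using row 4: 85 + 120 + 134 + ? → (4,3) = 382 − 339 = 43.

43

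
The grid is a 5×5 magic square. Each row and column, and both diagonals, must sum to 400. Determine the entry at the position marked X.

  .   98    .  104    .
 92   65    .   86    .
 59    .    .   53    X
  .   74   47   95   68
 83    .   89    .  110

101

Using row 4: 74 + 47 + 95 + 68 + ? → (4,1) = 400 − 284 = 116.
Column 1: 92 + 59 + 116 + 83 + ? = 400, so (1,1) = 50.
Column 4: 104 + 86 + 53 + 95 + ? = 400, so (5,4) = 62.
Main diagonal: 50 + 65 + 95 + 110 + ? = 400, so (3,3) = 80.
Anti-diagonal needs 400; the known cells sum to 323, so (1,5) = 77.
The remaining cell in row 1 is (1,3) = 400 − 329 = 71.
Using row 5: 83 + 89 + 62 + 110 + ? → (5,2) = 400 − 344 = 56.
Column 2 must total 400; the given cells sum to 293, so (3,2) = 107.
Column 3 needs 400; the known cells sum to 287, so (2,3) = 113.
The remaining cell in row 2 is (2,5) = 400 − 356 = 44.
Row 3: 59 + 107 + 80 + 53 + ? = 400, so (3,5) = 101.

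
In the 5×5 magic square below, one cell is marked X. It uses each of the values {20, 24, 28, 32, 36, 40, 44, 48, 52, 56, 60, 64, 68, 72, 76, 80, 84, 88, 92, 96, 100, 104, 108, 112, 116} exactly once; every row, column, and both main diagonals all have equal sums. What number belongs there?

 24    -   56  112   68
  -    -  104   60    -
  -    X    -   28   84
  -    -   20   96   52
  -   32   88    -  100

116

The 25 entries sum to 1700, so each line sums to 1700/5 = 340.
Using row 1: 24 + 56 + 112 + 68 + ? → (1,2) = 340 − 260 = 80.
Column 3 needs 340; the known cells sum to 268, so (3,3) = 72.
Column 4: 112 + 60 + 28 + 96 + ? = 340, so (5,4) = 44.
The remaining cell in column 5 is (2,5) = 340 − 304 = 36.
Main diagonal must total 340; the given cells sum to 292, so (2,2) = 48.
Row 2 must total 340; the given cells sum to 248, so (2,1) = 92.
Using row 5: 32 + 88 + 44 + 100 + ? → (5,1) = 340 − 264 = 76.
Anti-diagonal must total 340; the given cells sum to 276, so (4,2) = 64.
Row 4: 64 + 20 + 96 + 52 + ? = 340, so (4,1) = 108.
From column 1, 340 − (24 + 92 + 108 + 76) gives (3,1) = 40.
Column 2 must total 340; the given cells sum to 224, so (3,2) = 116.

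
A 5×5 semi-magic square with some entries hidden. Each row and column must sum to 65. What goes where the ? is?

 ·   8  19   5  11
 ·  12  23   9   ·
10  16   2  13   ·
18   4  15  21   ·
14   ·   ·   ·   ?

3

From row 1, 65 − (8 + 19 + 5 + 11) gives (1,1) = 22.
From row 3, 65 − (10 + 16 + 2 + 13) gives (3,5) = 24.
Row 4 must total 65; the given cells sum to 58, so (4,5) = 7.
Column 1 must total 65; the given cells sum to 64, so (2,1) = 1.
Using column 2: 8 + 12 + 16 + 4 + ? → (5,2) = 65 − 40 = 25.
Column 3 needs 65; the known cells sum to 59, so (5,3) = 6.
Column 4: 5 + 9 + 13 + 21 + ? = 65, so (5,4) = 17.
Using row 2: 1 + 12 + 23 + 9 + ? → (2,5) = 65 − 45 = 20.
Row 5: 14 + 25 + 6 + 17 + ? = 65, so (5,5) = 3.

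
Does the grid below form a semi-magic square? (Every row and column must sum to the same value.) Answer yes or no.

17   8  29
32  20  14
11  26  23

Row 1: 17 + 8 + 29 = 54.
Row 2: 32 + 20 + 14 = 66.
Row 3: 11 + 26 + 23 = 60.
Column 1: 17 + 32 + 11 = 60.
Column 2: 8 + 20 + 26 = 54.
Column 3: 29 + 14 + 23 = 66.

No — row 3 sums to 60 but column 2 sums to 54.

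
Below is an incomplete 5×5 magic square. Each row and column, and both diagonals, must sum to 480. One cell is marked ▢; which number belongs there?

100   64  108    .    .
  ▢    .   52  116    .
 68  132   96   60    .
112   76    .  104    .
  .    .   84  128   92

Using row 3: 68 + 132 + 96 + 60 + ? → (3,5) = 480 − 356 = 124.
From column 3, 480 − (108 + 52 + 96 + 84) gives (4,3) = 140.
Column 4 must total 480; the given cells sum to 408, so (1,4) = 72.
Main diagonal needs 480; the known cells sum to 392, so (2,2) = 88.
From row 1, 480 − (100 + 64 + 108 + 72) gives (1,5) = 136.
Row 4 needs 480; the known cells sum to 432, so (4,5) = 48.
From column 2, 480 − (64 + 88 + 132 + 76) gives (5,2) = 120.
From column 5, 480 − (136 + 124 + 48 + 92) gives (2,5) = 80.
Anti-diagonal: 136 + 116 + 96 + 76 + ? = 480, so (5,1) = 56.
Row 2 must total 480; the given cells sum to 336, so (2,1) = 144.

144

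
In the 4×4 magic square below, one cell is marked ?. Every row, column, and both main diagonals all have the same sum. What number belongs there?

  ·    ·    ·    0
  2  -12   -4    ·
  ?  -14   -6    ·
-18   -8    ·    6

Anti-diagonal is complete and sums to -36; that is the magic constant.
The remaining cell in row 2 is (2,4) = -36 − (-14) = -22.
Using row 4: -18 + (-8) + 6 + ? → (4,3) = -36 − (-20) = -16.
Using column 2: -12 + (-14) + (-8) + ? → (1,2) = -36 − (-34) = -2.
Using column 3: -4 + (-6) + (-16) + ? → (1,3) = -36 − (-26) = -10.
The remaining cell in column 4 is (3,4) = -36 − (-16) = -20.
Main diagonal: -12 + (-6) + 6 + ? = -36, so (1,1) = -24.
From row 3, -36 − (-14 + (-6) + (-20)) gives (3,1) = 4.

4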